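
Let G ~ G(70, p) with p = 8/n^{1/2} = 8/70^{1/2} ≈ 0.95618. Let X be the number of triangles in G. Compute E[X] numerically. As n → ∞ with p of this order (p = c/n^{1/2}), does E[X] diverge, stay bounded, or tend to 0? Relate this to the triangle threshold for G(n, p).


Number of potential triangles: C(70, 3) = 54740.
Each occurs with probability p³ ≈ (0.95618)³ ≈ 8.7422435e-01.
By linearity: E[X] = C(70, 3)·p³ ≈ 54740 · 8.7422435e-01 ≈ 47855.04115.
Since α = 1/2 < 1, p = c/n^{1/2} ≫ 1/n is above the triangle threshold p ~ 1/n. Asymptotically E[X] ~ (c³/6)·n^{3(1−α)} = (8³/6)·n^{1.5} → ∞; triangles are abundant w.h.p.

E[X] ≈ 47855.04115; in regime p = Θ(1/n^{1/2}) E[X] diverges (above the triangle threshold p ~ 1/n).


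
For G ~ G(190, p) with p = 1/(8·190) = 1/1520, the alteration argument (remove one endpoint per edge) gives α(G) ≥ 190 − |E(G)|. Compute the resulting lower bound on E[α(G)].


E[|E(G)|] = C(190, 2)·p = 17955 · (1/1520) = 189/16.
E[α(G)] ≥ n − E[|E(G)|] = 190 − 189/16 = 2851/16.
Numerically: ≈ 178.188.
(This is only a lower bound; the true E[α(G)] may be larger.)

E[α(G)] ≥ 2851/16 ≈ 178.188.


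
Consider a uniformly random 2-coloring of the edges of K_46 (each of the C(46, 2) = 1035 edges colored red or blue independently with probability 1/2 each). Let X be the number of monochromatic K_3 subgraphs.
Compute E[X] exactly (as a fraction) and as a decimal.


Let X = Σ_S X_S over the C(46, 3) = 15180 subsets S of size 3, where X_S = 1 if the K_3 on S is monochromatic.
For a fixed S, the K_3 on S has C(3, 2) = 3 edges. P[all 3 edges red] = (1/2)^3, and likewise for blue, so P[monochromatic] = 2·(1/2)^3 = 2^{1 − 3} = 1/4.
By linearity of expectation: E[X] = C(46, 3) · 2^{1 − 3} = 15180 · 1/4 = 3795.
Numerically: E[X] ≈ 3795.0000.

E[X] = C(46,3)·2^(1−C(3,2)) = 3795 ≈ 3795.0000.


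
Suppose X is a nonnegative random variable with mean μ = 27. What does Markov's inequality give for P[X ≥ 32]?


μ = E[X] = 27, a = 32.
Markov: P[X ≥ 32] ≤ μ/a = (27)/32 = 27/32.
Numerically: ≈ 0.84375.
(Since a = 32 > μ = 27.00000, the bound 27/32 is < 1 and informative.)

P[X ≥ 32] ≤ 27/32 ≈ 0.84375.


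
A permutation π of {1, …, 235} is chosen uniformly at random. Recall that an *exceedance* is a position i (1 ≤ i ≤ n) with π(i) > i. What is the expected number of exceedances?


Write X = Σ_{i=1}^{235} X_i, where X_i = 1_{π(i) > i}.
For each fixed i, π(i) is uniform over {1, …, 235} (marginal of a uniform permutation), so P[π(i) > i] = (n − i)/n. Summing: Σ_{i=1}^{235} (n − i)/n = (0 + 1 + … + 234)/235 = 235(235 − 1)/(2·235) = (235 − 1)/2.
Hence E[X] = Σ_{i=1}^{235} (235 − i)/235 = 117 ≈ 117.000000.

E[X] = 117 = 117.000000.


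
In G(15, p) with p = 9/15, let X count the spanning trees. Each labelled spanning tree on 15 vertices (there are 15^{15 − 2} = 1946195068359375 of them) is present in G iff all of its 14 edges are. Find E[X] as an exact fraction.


K_15 has 15^{15 − 2} = 1946195068359375 labelled spanning trees.
For each such spanning tree H, let X_H = 1 if all 14 edges of H are present in G. Then P[X_H = 1] = p^{14} = (3/5)^{14} = 4782969/6103515625.
Summing the indicators: E[X] = Σ_H E[X_H] = 1946195068359375 · p^{14} = 1946195068359375 · 4782969/6103515625 = 7625597484987/5.
Numerically: E[X] ≈ 1.53e+12.

E[X] = 1946195068359375 · (3/5)^{14} = 7625597484987/5 ≈ 1.53e+12.


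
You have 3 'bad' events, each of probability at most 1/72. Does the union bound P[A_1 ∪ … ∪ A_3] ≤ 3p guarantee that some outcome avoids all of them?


Union bound: P[∪_{i=1}^{3} A_i] ≤ Σ_i P[A_i] ≤ 3·p = 3·(1/72) = 1/24.
Numerically: 1/24 ≈ 0.041667.
Is 1/24 < 1? YES.
Since P[∪ A_i] ≤ 1/24 < 1, the complement has P[∩ A_i^c] ≥ 1 − 1/24 = 23/24 > 0, so some outcome avoids every A_i.

3·p = 1/24 ≈ 0.041667; existence CERTIFIED by the union bound.


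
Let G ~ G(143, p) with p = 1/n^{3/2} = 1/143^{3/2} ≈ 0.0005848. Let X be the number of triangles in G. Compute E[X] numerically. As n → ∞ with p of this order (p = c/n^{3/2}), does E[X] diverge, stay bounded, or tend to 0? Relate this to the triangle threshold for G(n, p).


Number of potential triangles: C(143, 3) = 477191.
Each occurs with probability p³ ≈ (0.0005848)³ ≈ 1.999806e-10.
By linearity: E[X] = C(143, 3)·p³ ≈ 477191 · 1.999806e-10 ≈ 0.0001.
Since α = 3/2 > 1, p = c/n^{3/2} = o(1/n) is below the triangle threshold p ~ 1/n. Asymptotically E[X] ~ (c³/6)·n^{3(1−α)} = (1³/6)·n^{-1.5} → 0, so by Markov's inequality G has no triangles w.h.p.

E[X] ≈ 0.0001; in regime p = Θ(1/n^{3/2}) E[X] tends to 0 (below the triangle threshold p ~ 1/n).


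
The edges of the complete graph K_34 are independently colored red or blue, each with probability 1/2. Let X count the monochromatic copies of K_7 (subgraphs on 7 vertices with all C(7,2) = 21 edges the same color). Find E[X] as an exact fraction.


Let X = Σ_S X_S over the C(34, 7) = 5379616 subsets S of size 7, where X_S = 1 if the K_7 on S is monochromatic.
For a fixed S, the K_7 on S has C(7, 2) = 21 edges. P[all 21 edges red] = (1/2)^21, and likewise for blue, so P[monochromatic] = 2·(1/2)^21 = 2^{1 − 21} = 1/1048576.
By linearity: E[X] = C(34, 7) · 2^{1 − 21} = 5379616 · 1/1048576 = 168113/32768.
Numerically: E[X] ≈ 5.130402.

E[X] = C(34,7)·2^(1−C(7,2)) = 168113/32768 ≈ 5.130402.


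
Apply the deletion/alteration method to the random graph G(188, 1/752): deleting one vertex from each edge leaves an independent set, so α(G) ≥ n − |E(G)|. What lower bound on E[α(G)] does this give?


E[|E(G)|] = C(188, 2)·p = 17578 · (1/752) = 187/8.
E[α(G)] ≥ n − E[|E(G)|] = 188 − 187/8 = 1317/8.
Numerically: ≈ 164.625.
(This is only a lower bound; the true E[α(G)] may be larger.)

E[α(G)] ≥ 1317/8 ≈ 164.625.


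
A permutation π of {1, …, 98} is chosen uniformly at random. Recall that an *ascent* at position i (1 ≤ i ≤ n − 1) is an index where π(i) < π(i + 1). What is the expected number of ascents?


Write X = Σ X_I over i = 1, …, 97, with X_I the indicator of one ascent.
There are 97 indicators.
For each fixed i, the pair (π(i), π(i+1)) is a uniformly random ordered pair of distinct values from {1, …, 98}; by symmetry P[π(i) < π(i+1)] = 1/2.
By linearity: E[X] = 97 · (1/2) = (98 − 1) · (1/2) = 97/2 ≈ 48.5000.

E[X] = 97/2 = 48.5000.


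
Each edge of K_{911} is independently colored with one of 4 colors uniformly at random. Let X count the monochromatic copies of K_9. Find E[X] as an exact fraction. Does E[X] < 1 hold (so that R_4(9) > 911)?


E[X] = C(911, 9) · 4^{1 − 36} = 1144686900492291197405 · 4^{−35} = 1144686900492291197405/1180591620717411303424.
As a reduced fraction: E[X] = 1144686900492291197405/1180591620717411303424 ≈ 0.969588.
Is E[X] < 1? YES.
Since E[X] < 1, there exists a 4-coloring of K_{911} with no monochromatic K_9; hence R_4(9) > 911.

E[X] = 1144686900492291197405/1180591620717411303424 ≈ 0.969588; E[X] < 1, so R_4(9) > 911.


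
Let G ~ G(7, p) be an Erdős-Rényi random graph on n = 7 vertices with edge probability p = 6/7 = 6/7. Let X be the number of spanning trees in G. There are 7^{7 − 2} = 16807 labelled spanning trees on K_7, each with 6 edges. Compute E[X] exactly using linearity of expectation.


K_7 has 7^{7 − 2} = 16807 labelled spanning trees.
For each such spanning tree H, let X_H = 1 if all 6 edges of H are present in G. Then P[X_H = 1] = p^{6} = (6/7)^{6} = 46656/117649.
Summing the indicators: E[X] = Σ_H E[X_H] = 16807 · p^{6} = 16807 · 46656/117649 = 46656/7.
Numerically: E[X] ≈ 6.67e+03.

E[X] = 16807 · (6/7)^{6} = 46656/7 ≈ 6.67e+03.


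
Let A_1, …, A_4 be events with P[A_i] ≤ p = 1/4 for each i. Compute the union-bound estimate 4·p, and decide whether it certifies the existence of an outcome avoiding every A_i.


Union bound: P[∪_{i=1}^{4} A_i] ≤ Σ_i P[A_i] ≤ 4·p = 4·(1/4) = 1.
Numerically: 1 ≈ 1.0000000.
Is 1 < 1? NO.
Since the bound 1 is ≥ 1, the union bound is uninformative here; it does NOT by itself certify existence.

4·p = 1 ≈ 1.0000000; existence NOT certified by the union bound.


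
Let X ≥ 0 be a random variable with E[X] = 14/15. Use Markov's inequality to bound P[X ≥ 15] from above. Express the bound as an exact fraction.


μ = E[X] = 14/15, a = 15.
Markov: P[X ≥ 15] ≤ μ/a = (14/15)/15 = 14/225.
Numerically: ≈ 0.062.
(Since a = 15 > μ = 0.933, the bound 14/225 is < 1 and informative.)

P[X ≥ 15] ≤ 14/225 ≈ 0.062.


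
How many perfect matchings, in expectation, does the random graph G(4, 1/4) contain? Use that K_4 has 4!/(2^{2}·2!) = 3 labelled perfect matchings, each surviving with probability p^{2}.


K_4 has 4!/(2^{2}·2!) = 3 labelled perfect matchings.
For each such perfect matching H, let X_H = 1 if all 2 edges of H are present in G. Then P[X_H = 1] = p^{2} = (1/4)^{2} = 1/16.
Summing the indicators: E[X] = Σ_H E[X_H] = 3 · p^{2} = 3 · 1/16 = 3/16.
Numerically: E[X] ≈ 0.1875.

E[X] = 3 · (1/4)^{2} = 3/16 ≈ 0.1875.


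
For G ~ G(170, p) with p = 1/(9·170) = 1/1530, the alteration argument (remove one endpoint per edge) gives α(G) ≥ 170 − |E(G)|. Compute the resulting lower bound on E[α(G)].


E[|E(G)|] = C(170, 2)·p = 14365 · (1/1530) = 169/18.
E[α(G)] ≥ n − E[|E(G)|] = 170 − 169/18 = 2891/18.
Numerically: ≈ 160.61111.
(This is only a lower bound; the true E[α(G)] may be larger.)

E[α(G)] ≥ 2891/18 ≈ 160.61111.


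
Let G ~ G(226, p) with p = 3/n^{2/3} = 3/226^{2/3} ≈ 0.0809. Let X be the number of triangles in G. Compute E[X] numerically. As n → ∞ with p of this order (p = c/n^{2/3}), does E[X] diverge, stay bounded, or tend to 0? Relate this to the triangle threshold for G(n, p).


Number of potential triangles: C(226, 3) = 1898400.
Each occurs with probability p³ ≈ (0.0809)³ ≈ 5.28624e-04.
By linearity: E[X] = C(226, 3)·p³ ≈ 1898400 · 5.28624e-04 ≈ 1003.540.
Since α = 2/3 < 1, p = c/n^{2/3} ≫ 1/n is above the triangle threshold p ~ 1/n. Asymptotically E[X] ~ (c³/6)·n^{3(1−α)} = (3³/6)·n^{1} → ∞; triangles are abundant w.h.p.

E[X] ≈ 1003.540; in regime p = Θ(1/n^{2/3}) E[X] diverges (above the triangle threshold p ~ 1/n).


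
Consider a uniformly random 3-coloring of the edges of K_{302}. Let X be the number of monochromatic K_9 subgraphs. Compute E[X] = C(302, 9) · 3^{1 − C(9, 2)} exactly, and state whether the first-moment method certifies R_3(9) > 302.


E[X] = C(302, 9) · 3^{1 − 36} = 51054804739588650 · 3^{−35} = 51054804739588650/50031545098999707.
As a reduced fraction: E[X] = 17018268246529550/16677181699666569 ≈ 1.0204523.
Is E[X] < 1? NO.
Since E[X] ≥ 1, the first-moment bound is inconclusive at n = 302; it does NOT by itself certify R_3(9) > 302.

E[X] = 17018268246529550/16677181699666569 ≈ 1.0204523; E[X] ≥ 1; first-moment method inconclusive here.


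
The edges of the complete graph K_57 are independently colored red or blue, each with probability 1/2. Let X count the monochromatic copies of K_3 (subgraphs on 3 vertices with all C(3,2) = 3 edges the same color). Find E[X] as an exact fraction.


Let X = Σ_S X_S over the C(57, 3) = 29260 subsets S of size 3, where X_S = 1 if the K_3 on S is monochromatic.
For a fixed S, the K_3 on S has C(3, 2) = 3 edges. P[all 3 edges red] = (1/2)^3, and likewise for blue, so P[monochromatic] = 2·(1/2)^3 = 2^{1 − 3} = 1/4.
By linearity: E[X] = C(57, 3) · 2^{1 − 3} = 29260 · 1/4 = 7315.
Numerically: E[X] ≈ 7315.000.

E[X] = C(57,3)·2^(1−C(3,2)) = 7315 ≈ 7315.000.


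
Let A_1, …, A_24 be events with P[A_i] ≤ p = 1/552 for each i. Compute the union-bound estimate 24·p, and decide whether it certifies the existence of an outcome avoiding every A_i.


Union bound: P[∪_{i=1}^{24} A_i] ≤ Σ_i P[A_i] ≤ 24·p = 24·(1/552) = 1/23.
Numerically: 1/23 ≈ 0.0435.
Is 1/23 < 1? YES.
Since P[∪ A_i] ≤ 1/23 < 1, the complement has P[∩ A_i^c] ≥ 1 − 1/23 = 22/23 > 0, so some outcome avoids every A_i.

24·p = 1/23 ≈ 0.0435; existence CERTIFIED by the union bound.


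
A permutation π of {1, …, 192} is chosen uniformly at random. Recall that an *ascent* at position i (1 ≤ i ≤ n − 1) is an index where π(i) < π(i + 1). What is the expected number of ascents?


Write X = Σ X_I over i = 1, …, 191, with X_I the indicator of one ascent.
There are 191 indicators.
For each fixed i, the pair (π(i), π(i+1)) is a uniformly random ordered pair of distinct values from {1, …, 192}; by symmetry P[π(i) < π(i+1)] = 1/2.
By linearity: E[X] = 191 · (1/2) = (192 − 1) · (1/2) = 191/2 ≈ 95.50000.

E[X] = 191/2 = 95.50000.


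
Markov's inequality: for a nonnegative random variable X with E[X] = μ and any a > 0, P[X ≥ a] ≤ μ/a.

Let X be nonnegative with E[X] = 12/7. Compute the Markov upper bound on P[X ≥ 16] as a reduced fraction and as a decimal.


μ = E[X] = 12/7, a = 16.
Markov: P[X ≥ 16] ≤ μ/a = (12/7)/16 = 3/28.
Numerically: ≈ 0.1071.
(Since a = 16 > μ = 1.7143, the bound 3/28 is < 1 and informative.)

P[X ≥ 16] ≤ 3/28 ≈ 0.1071.


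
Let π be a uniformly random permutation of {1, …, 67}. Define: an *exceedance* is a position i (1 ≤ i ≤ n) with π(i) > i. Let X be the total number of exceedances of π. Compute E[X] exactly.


Write X = Σ_{i=1}^{67} X_i, where X_i = 1_{π(i) > i}.
For each fixed i, π(i) is uniform over {1, …, 67} (marginal of a uniform permutation), so P[π(i) > i] = (n − i)/n. Summing: Σ_{i=1}^{67} (n − i)/n = (0 + 1 + … + 66)/67 = 67(67 − 1)/(2·67) = (67 − 1)/2.
Hence E[X] = Σ_{i=1}^{67} (67 − i)/67 = 33 ≈ 33.0000.

E[X] = 33 = 33.0000.


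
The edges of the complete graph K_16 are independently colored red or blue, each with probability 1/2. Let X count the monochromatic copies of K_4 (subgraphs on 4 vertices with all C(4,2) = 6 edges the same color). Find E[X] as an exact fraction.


Let X = Σ_S X_S over the C(16, 4) = 1820 subsets S of size 4, where X_S = 1 if the K_4 on S is monochromatic.
For a fixed S, the K_4 on S has C(4, 2) = 6 edges. P[all 6 edges red] = (1/2)^6, and likewise for blue, so P[monochromatic] = 2·(1/2)^6 = 2^{1 − 6} = 1/32.
Summing: E[X] = C(16, 4) · 2^{1 − 6} = 1820 · 1/32 = 455/8.
Numerically: E[X] ≈ 56.875000.

E[X] = C(16,4)·2^(1−C(4,2)) = 455/8 ≈ 56.875000.


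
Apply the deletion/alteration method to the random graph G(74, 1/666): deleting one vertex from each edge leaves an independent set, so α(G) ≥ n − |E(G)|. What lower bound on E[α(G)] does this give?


E[|E(G)|] = C(74, 2)·p = 2701 · (1/666) = 73/18.
E[α(G)] ≥ n − E[|E(G)|] = 74 − 73/18 = 1259/18.
Numerically: ≈ 69.94444.
(This is only a lower bound; the true E[α(G)] may be larger.)

E[α(G)] ≥ 1259/18 ≈ 69.94444.


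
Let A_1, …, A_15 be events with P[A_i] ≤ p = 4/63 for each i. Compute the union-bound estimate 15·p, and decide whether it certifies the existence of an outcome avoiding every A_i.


Union bound: P[∪_{i=1}^{15} A_i] ≤ Σ_i P[A_i] ≤ 15·p = 15·(4/63) = 20/21.
Numerically: 20/21 ≈ 0.9524.
Is 20/21 < 1? YES.
Since P[∪ A_i] ≤ 20/21 < 1, the complement has P[∩ A_i^c] ≥ 1 − 20/21 = 1/21 > 0, so some outcome avoids every A_i.

15·p = 20/21 ≈ 0.9524; existence CERTIFIED by the union bound.


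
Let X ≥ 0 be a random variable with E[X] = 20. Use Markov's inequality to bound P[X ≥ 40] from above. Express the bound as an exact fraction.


μ = E[X] = 20, a = 40.
Markov: P[X ≥ 40] ≤ μ/a = (20)/40 = 1/2.
Numerically: ≈ 0.500.
(Since a = 40 > μ = 20.000, the bound 1/2 is < 1 and informative.)

P[X ≥ 40] ≤ 1/2 ≈ 0.500.


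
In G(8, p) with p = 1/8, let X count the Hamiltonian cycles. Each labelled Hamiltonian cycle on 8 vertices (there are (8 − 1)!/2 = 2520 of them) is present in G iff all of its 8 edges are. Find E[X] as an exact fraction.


K_8 has (8 − 1)!/2 = 2520 labelled Hamiltonian cycles.
For each such Hamiltonian cycle H, let X_H = 1 if all 8 edges of H are present in G. Then P[X_H = 1] = p^{8} = (1/8)^{8} = 1/16777216.
By linearity of expectation: E[X] = Σ_H E[X_H] = 2520 · p^{8} = 2520 · 1/16777216 = 315/2097152.
Numerically: E[X] ≈ 0.0001502.

E[X] = 2520 · (1/8)^{8} = 315/2097152 ≈ 0.0001502.


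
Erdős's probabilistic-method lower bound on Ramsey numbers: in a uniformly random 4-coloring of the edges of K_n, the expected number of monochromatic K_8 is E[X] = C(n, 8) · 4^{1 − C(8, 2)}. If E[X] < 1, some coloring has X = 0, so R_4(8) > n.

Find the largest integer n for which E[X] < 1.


We need C(n, 8) · 4^{1 − 28} < 1, i.e. C(n, 8) < 4^{28 − 1} = 18014398509481984.
Check values of n near the boundary:
  n = 402: C(402, 8) = 15770615726749950; 15770615726749950 < 18014398509481984? YES
  n = 403: C(403, 8) = 16090020602228430; 16090020602228430 < 18014398509481984? YES
  n = 404: C(404, 8) = 16415071523485570; 16415071523485570 < 18014398509481984? YES
  n = 405: C(405, 8) = 16745853821188050; 16745853821188050 < 18014398509481984? YES
  n = 406: C(406, 8) = 17082453897995850; 17082453897995850 < 18014398509481984? YES
  n = 407: C(407, 8) = 17424959239309050; 17424959239309050 < 18014398509481984? YES
  n = 408: C(408, 8) = 17773458424095231; 17773458424095231 < 18014398509481984? YES
  n = 409: C(409, 8) = 18128041135797879; 18128041135797879 < 18014398509481984? NO
  n = 410: C(410, 8) = 18488798173326195; 18488798173326195 < 18014398509481984? NO
  n = 411: C(411, 8) = 18855821462126715; 18855821462126715 < 18014398509481984? NO
The largest n with C(n, 8) < 18014398509481984 is n = 408 (where E[X] = 17773458424095231/18014398509481984 ≈ 0.98663). Hence R_4(8) > 408, i.e. R_4(8) ≥ 409.

Largest n = 408; hence R_4(8) > 408.


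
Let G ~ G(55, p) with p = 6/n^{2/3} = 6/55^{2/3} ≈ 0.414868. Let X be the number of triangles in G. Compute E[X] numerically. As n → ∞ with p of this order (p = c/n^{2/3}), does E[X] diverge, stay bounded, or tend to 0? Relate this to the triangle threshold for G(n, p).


Number of potential triangles: C(55, 3) = 26235.
Each occurs with probability p³ ≈ (0.414868)³ ≈ 7.14049587e-02.
By linearity: E[X] = C(55, 3)·p³ ≈ 26235 · 7.14049587e-02 ≈ 1873.309091.
Since α = 2/3 < 1, p = c/n^{2/3} ≫ 1/n is above the triangle threshold p ~ 1/n. Asymptotically E[X] ~ (c³/6)·n^{3(1−α)} = (6³/6)·n^{1} → ∞; triangles are abundant w.h.p.

E[X] ≈ 1873.309091; in regime p = Θ(1/n^{2/3}) E[X] diverges (above the triangle threshold p ~ 1/n).


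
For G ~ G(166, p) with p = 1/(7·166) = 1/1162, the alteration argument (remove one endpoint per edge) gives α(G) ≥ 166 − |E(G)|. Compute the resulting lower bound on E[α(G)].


E[|E(G)|] = C(166, 2)·p = 13695 · (1/1162) = 165/14.
E[α(G)] ≥ n − E[|E(G)|] = 166 − 165/14 = 2159/14.
Numerically: ≈ 154.214.
(This is only a lower bound; the true E[α(G)] may be larger.)

E[α(G)] ≥ 2159/14 ≈ 154.214.


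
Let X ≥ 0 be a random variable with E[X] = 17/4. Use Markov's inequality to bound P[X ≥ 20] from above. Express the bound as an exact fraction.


μ = E[X] = 17/4, a = 20.
Markov: P[X ≥ 20] ≤ μ/a = (17/4)/20 = 17/80.
Numerically: ≈ 0.2125.
(Since a = 20 > μ = 4.2500, the bound 17/80 is < 1 and informative.)

P[X ≥ 20] ≤ 17/80 ≈ 0.2125.


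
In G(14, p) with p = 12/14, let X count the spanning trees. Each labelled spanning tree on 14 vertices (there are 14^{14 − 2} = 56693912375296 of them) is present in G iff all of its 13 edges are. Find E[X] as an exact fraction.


K_14 has 14^{14 − 2} = 56693912375296 labelled spanning trees.
For each such spanning tree H, let X_H = 1 if all 13 edges of H are present in G. Then P[X_H = 1] = p^{13} = (6/7)^{13} = 13060694016/96889010407.
Summing the indicators: E[X] = Σ_H E[X_H] = 56693912375296 · p^{13} = 56693912375296 · 13060694016/96889010407 = 53496602689536/7.
Numerically: E[X] ≈ 7.6424e+12.

E[X] = 56693912375296 · (6/7)^{13} = 53496602689536/7 ≈ 7.6424e+12.


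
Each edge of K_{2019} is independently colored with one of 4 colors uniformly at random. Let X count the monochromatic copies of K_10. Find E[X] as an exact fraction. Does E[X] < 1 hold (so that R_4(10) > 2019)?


E[X] = C(2019, 10) · 4^{1 − 45} = 303322949179835278009229628 · 4^{−44} = 303322949179835278009229628/309485009821345068724781056.
As a reduced fraction: E[X] = 75830737294958819502307407/77371252455336267181195264 ≈ 0.980089.
Is E[X] < 1? YES.
Since E[X] < 1, there exists a 4-coloring of K_{2019} with no monochromatic K_10; hence R_4(10) > 2019.

E[X] = 75830737294958819502307407/77371252455336267181195264 ≈ 0.980089; E[X] < 1, so R_4(10) > 2019.


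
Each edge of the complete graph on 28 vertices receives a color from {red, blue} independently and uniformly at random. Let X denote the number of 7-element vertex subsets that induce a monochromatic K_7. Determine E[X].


Let X = Σ_S X_S over the C(28, 7) = 1184040 subsets S of size 7, where X_S = 1 if the K_7 on S is monochromatic.
For a fixed S, the K_7 on S has C(7, 2) = 21 edges. P[all 21 edges red] = (1/2)^21, and likewise for blue, so P[monochromatic] = 2·(1/2)^21 = 2^{1 − 21} = 1/1048576.
Summing: E[X] = C(28, 7) · 2^{1 − 21} = 1184040 · 1/1048576 = 148005/131072.
Numerically: E[X] ≈ 1.1292.

E[X] = C(28,7)·2^(1−C(7,2)) = 148005/131072 ≈ 1.1292.


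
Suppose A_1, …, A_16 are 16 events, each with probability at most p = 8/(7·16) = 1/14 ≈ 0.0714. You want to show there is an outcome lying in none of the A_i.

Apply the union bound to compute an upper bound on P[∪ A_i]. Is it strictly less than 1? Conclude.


Union bound: P[∪_{i=1}^{16} A_i] ≤ Σ_i P[A_i] ≤ 16·p = 16·(1/14) = 8/7.
Numerically: 8/7 ≈ 1.1429.
Is 8/7 < 1? NO.
Since the bound 8/7 is ≥ 1, the union bound is uninformative here; it does NOT by itself certify existence.

16·p = 8/7 ≈ 1.1429; existence NOT certified by the union bound.


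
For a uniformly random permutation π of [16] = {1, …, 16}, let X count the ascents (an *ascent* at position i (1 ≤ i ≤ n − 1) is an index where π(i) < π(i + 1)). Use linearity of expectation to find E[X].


Write X = Σ X_I over i = 1, …, 15, with X_I the indicator of one ascent.
There are 15 indicators.
For each fixed i, the pair (π(i), π(i+1)) is a uniformly random ordered pair of distinct values from {1, …, 16}; by symmetry P[π(i) < π(i+1)] = 1/2.
By linearity: E[X] = 15 · (1/2) = (16 − 1) · (1/2) = 15/2 ≈ 7.5000.

E[X] = 15/2 = 7.5000.


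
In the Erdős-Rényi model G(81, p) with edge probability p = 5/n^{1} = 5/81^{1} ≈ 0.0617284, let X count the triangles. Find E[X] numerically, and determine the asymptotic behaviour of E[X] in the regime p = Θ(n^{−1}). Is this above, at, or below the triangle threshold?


Number of potential triangles: C(81, 3) = 85320.
Each occurs with probability p³ ≈ (0.0617284)³ ≈ 2.35209553e-04.
By linearity: E[X] = C(81, 3)·p³ ≈ 85320 · 2.35209553e-04 ≈ 20.068079.
Here α = 1, so p = 5/n is exactly at the triangle threshold p ~ 1/n. Asymptotically E[X] → c³/6 = 5³/6 = 125/6 ≈ 20.833333, a bounded constant. In this regime the triangle count is asymptotically Poisson(c³/6).

E[X] ≈ 20.068079; in regime p = Θ(1/n^{1}) E[X] stays bounded (at the triangle threshold p ~ 1/n).


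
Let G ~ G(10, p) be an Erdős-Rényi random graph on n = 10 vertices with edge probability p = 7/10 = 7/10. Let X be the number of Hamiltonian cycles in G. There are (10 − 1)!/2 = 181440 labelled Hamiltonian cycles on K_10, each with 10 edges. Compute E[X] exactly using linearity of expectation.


K_10 has (10 − 1)!/2 = 181440 labelled Hamiltonian cycles.
For each such Hamiltonian cycle H, let X_H = 1 if all 10 edges of H are present in G. Then P[X_H = 1] = p^{10} = (7/10)^{10} = 282475249/10000000000.
Summing the indicators: E[X] = Σ_H E[X_H] = 181440 · p^{10} = 181440 · 282475249/10000000000 = 160163466183/31250000.
Numerically: E[X] ≈ 5125.

E[X] = 181440 · (7/10)^{10} = 160163466183/31250000 ≈ 5125.


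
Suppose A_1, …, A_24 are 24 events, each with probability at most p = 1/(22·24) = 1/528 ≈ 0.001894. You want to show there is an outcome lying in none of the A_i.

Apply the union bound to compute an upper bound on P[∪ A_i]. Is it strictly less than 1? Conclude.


Union bound: P[∪_{i=1}^{24} A_i] ≤ Σ_i P[A_i] ≤ 24·p = 24·(1/528) = 1/22.
Numerically: 1/22 ≈ 0.045455.
Is 1/22 < 1? YES.
Since P[∪ A_i] ≤ 1/22 < 1, the complement has P[∩ A_i^c] ≥ 1 − 1/22 = 21/22 > 0, so some outcome avoids every A_i.

24·p = 1/22 ≈ 0.045455; existence CERTIFIED by the union bound.


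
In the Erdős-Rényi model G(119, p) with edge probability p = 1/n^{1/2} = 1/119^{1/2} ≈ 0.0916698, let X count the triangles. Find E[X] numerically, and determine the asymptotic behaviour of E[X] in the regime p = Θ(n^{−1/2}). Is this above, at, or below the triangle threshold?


Number of potential triangles: C(119, 3) = 273819.
Each occurs with probability p³ ≈ (0.0916698)³ ≈ 7.70334871e-04.
By linearity: E[X] = C(119, 3)·p³ ≈ 273819 · 7.70334871e-04 ≈ 210.932324.
Since α = 1/2 < 1, p = c/n^{1/2} ≫ 1/n is above the triangle threshold p ~ 1/n. Asymptotically E[X] ~ (c³/6)·n^{3(1−α)} = (1³/6)·n^{1.5} → ∞; triangles are abundant w.h.p.

E[X] ≈ 210.932324; in regime p = Θ(1/n^{1/2}) E[X] diverges (above the triangle threshold p ~ 1/n).


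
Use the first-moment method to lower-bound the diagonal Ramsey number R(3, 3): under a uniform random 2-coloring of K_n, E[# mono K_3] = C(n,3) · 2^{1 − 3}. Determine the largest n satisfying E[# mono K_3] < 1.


We need C(n, 3) · 2^{1 − 3} < 1, i.e. C(n, 3) < 2^{3 − 1} = 4.
Check values of n near the boundary:
  n = 3: C(3, 3) = 1; 1 < 4? YES
  n = 4: C(4, 3) = 4; 4 < 4? NO
  n = 5: C(5, 3) = 10; 10 < 4? NO
The largest n with C(n, 3) < 4 is n = 3 (where E[X] = 1/4 ≈ 0.250). Hence R(3, 3) > 3, i.e. R(3, 3) ≥ 4.

Largest n = 3; hence R(3, 3) > 3.


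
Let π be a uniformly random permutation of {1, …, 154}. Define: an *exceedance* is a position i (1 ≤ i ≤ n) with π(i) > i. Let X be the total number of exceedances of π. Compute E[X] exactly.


Write X = Σ_{i=1}^{154} X_i, where X_i = 1_{π(i) > i}.
For each fixed i, π(i) is uniform over {1, …, 154} (marginal of a uniform permutation), so P[π(i) > i] = (n − i)/n. Summing: Σ_{i=1}^{154} (n − i)/n = (0 + 1 + … + 153)/154 = 154(154 − 1)/(2·154) = (154 − 1)/2.
Hence E[X] = Σ_{i=1}^{154} (154 − i)/154 = 153/2 ≈ 76.500000.

E[X] = 153/2 = 76.500000.


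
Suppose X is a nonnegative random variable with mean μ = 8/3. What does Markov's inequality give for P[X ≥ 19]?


μ = E[X] = 8/3, a = 19.
Markov: P[X ≥ 19] ≤ μ/a = (8/3)/19 = 8/57.
Numerically: ≈ 0.140.
(Since a = 19 > μ = 2.667, the bound 8/57 is < 1 and informative.)

P[X ≥ 19] ≤ 8/57 ≈ 0.140.


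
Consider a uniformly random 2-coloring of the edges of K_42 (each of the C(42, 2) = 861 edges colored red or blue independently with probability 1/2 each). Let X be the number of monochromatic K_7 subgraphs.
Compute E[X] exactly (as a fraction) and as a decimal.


Let X = Σ_S X_S over the C(42, 7) = 26978328 subsets S of size 7, where X_S = 1 if the K_7 on S is monochromatic.
For a fixed S, the K_7 on S has C(7, 2) = 21 edges. P[all 21 edges red] = (1/2)^21, and likewise for blue, so P[monochromatic] = 2·(1/2)^21 = 2^{1 − 21} = 1/1048576.
By linearity of expectation: E[X] = C(42, 7) · 2^{1 − 21} = 26978328 · 1/1048576 = 3372291/131072.
Numerically: E[X] ≈ 25.72854.

E[X] = C(42,7)·2^(1−C(7,2)) = 3372291/131072 ≈ 25.72854.


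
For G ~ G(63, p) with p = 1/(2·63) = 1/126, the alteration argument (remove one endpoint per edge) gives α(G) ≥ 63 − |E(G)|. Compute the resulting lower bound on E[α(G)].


E[|E(G)|] = C(63, 2)·p = 1953 · (1/126) = 31/2.
E[α(G)] ≥ n − E[|E(G)|] = 63 − 31/2 = 95/2.
Numerically: ≈ 47.500.
(This is only a lower bound; the true E[α(G)] may be larger.)

E[α(G)] ≥ 95/2 ≈ 47.500.


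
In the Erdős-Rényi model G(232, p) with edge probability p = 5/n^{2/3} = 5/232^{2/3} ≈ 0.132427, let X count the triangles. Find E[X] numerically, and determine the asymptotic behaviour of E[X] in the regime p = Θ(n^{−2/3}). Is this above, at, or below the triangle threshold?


Number of potential triangles: C(232, 3) = 2054360.
Each occurs with probability p³ ≈ (0.132427)³ ≈ 2.32238407e-03.
By linearity: E[X] = C(232, 3)·p³ ≈ 2054360 · 2.32238407e-03 ≈ 4771.012931.
Since α = 2/3 < 1, p = c/n^{2/3} ≫ 1/n is above the triangle threshold p ~ 1/n. Asymptotically E[X] ~ (c³/6)·n^{3(1−α)} = (5³/6)·n^{1} → ∞; triangles are abundant w.h.p.

E[X] ≈ 4771.012931; in regime p = Θ(1/n^{2/3}) E[X] diverges (above the triangle threshold p ~ 1/n).


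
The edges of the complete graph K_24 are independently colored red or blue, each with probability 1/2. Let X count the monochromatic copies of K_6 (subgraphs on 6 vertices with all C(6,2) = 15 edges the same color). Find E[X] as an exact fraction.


Let X = Σ_S X_S over the C(24, 6) = 134596 subsets S of size 6, where X_S = 1 if the K_6 on S is monochromatic.
For a fixed S, the K_6 on S has C(6, 2) = 15 edges. P[all 15 edges red] = (1/2)^15, and likewise for blue, so P[monochromatic] = 2·(1/2)^15 = 2^{1 − 15} = 1/16384.
Summing: E[X] = C(24, 6) · 2^{1 − 15} = 134596 · 1/16384 = 33649/4096.
Numerically: E[X] ≈ 8.21509.

E[X] = C(24,6)·2^(1−C(6,2)) = 33649/4096 ≈ 8.21509.


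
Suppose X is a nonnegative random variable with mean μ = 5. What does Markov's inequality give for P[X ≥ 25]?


μ = E[X] = 5, a = 25.
Markov: P[X ≥ 25] ≤ μ/a = (5)/25 = 1/5.
Numerically: ≈ 0.20000.
(Since a = 25 > μ = 5.00000, the bound 1/5 is < 1 and informative.)

P[X ≥ 25] ≤ 1/5 ≈ 0.20000.


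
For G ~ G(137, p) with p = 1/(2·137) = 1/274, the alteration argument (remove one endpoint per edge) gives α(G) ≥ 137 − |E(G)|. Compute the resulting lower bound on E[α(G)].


E[|E(G)|] = C(137, 2)·p = 9316 · (1/274) = 34.
E[α(G)] ≥ n − E[|E(G)|] = 137 − 34 = 103.
Numerically: ≈ 103.000.
(This is only a lower bound; the true E[α(G)] may be larger.)

E[α(G)] ≥ 103 ≈ 103.000.


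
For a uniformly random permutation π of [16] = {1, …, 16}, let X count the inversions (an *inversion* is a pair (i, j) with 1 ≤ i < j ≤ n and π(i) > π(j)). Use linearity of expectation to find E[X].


Write X = Σ X_I over the C(16, 2) = 120 pairs i < j, with X_I the indicator of one inversion.
There are 120 indicators.
For each fixed pair i < j, the values π(i) and π(j) are two distinct elements of {1, …, 16} in uniformly random order; by symmetry P[π(i) > π(j)] = 1/2.
By linearity: E[X] = 120 · (1/2) = C(16, 2) · (1/2) = 120/2 = 60 ≈ 60.00000.

E[X] = 60 = 60.00000.


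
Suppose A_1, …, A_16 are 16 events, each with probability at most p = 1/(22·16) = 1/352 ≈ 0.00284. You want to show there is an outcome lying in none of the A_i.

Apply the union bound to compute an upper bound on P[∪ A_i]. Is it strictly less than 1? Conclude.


Union bound: P[∪_{i=1}^{16} A_i] ≤ Σ_i P[A_i] ≤ 16·p = 16·(1/352) = 1/22.
Numerically: 1/22 ≈ 0.04545.
Is 1/22 < 1? YES.
Since P[∪ A_i] ≤ 1/22 < 1, the complement has P[∩ A_i^c] ≥ 1 − 1/22 = 21/22 > 0, so some outcome avoids every A_i.

16·p = 1/22 ≈ 0.04545; existence CERTIFIED by the union bound.


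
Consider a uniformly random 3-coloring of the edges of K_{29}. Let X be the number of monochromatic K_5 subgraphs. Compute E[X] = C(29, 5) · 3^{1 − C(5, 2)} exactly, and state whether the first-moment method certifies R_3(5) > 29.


E[X] = C(29, 5) · 3^{1 − 10} = 118755 · 3^{−9} = 118755/19683.
As a reduced fraction: E[X] = 13195/2187 ≈ 6.03338.
Is E[X] < 1? NO.
Since E[X] ≥ 1, the first-moment bound is inconclusive at n = 29; it does NOT by itself certify R_3(5) > 29.

E[X] = 13195/2187 ≈ 6.03338; E[X] ≥ 1; first-moment method inconclusive here.


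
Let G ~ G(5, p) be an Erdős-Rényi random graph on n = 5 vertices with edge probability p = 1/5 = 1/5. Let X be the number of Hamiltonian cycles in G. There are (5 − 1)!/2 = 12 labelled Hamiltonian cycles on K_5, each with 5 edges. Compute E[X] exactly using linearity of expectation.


K_5 has (5 − 1)!/2 = 12 labelled Hamiltonian cycles.
For each such Hamiltonian cycle H, let X_H = 1 if all 5 edges of H are present in G. Then P[X_H = 1] = p^{5} = (1/5)^{5} = 1/3125.
By linearity: E[X] = Σ_H E[X_H] = 12 · p^{5} = 12 · 1/3125 = 12/3125.
Numerically: E[X] ≈ 0.00384.

E[X] = 12 · (1/5)^{5} = 12/3125 ≈ 0.00384.


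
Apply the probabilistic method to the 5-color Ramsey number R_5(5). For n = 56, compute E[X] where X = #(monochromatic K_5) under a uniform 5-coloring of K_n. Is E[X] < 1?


E[X] = C(56, 5) · 5^{1 − 10} = 3819816 · 5^{−9} = 3819816/1953125.
As a reduced fraction: E[X] = 3819816/1953125 ≈ 1.9557.
Is E[X] < 1? NO.
Since E[X] ≥ 1, the first-moment bound is inconclusive at n = 56; it does NOT by itself certify R_5(5) > 56.

E[X] = 3819816/1953125 ≈ 1.9557; E[X] ≥ 1; first-moment method inconclusive here.


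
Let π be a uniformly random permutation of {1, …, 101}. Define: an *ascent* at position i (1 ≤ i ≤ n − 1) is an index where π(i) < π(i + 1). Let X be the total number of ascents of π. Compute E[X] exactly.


Write X = Σ X_I over i = 1, …, 100, with X_I the indicator of one ascent.
There are 100 indicators.
For each fixed i, the pair (π(i), π(i+1)) is a uniformly random ordered pair of distinct values from {1, …, 101}; by symmetry P[π(i) < π(i+1)] = 1/2.
By linearity: E[X] = 100 · (1/2) = (101 − 1) · (1/2) = 50 ≈ 50.000.

E[X] = 50 = 50.000.


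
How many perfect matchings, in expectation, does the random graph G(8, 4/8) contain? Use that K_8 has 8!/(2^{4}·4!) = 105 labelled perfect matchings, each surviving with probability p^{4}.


K_8 has 8!/(2^{4}·4!) = 105 labelled perfect matchings.
For each such perfect matching H, let X_H = 1 if all 4 edges of H are present in G. Then P[X_H = 1] = p^{4} = (1/2)^{4} = 1/16.
By linearity of expectation: E[X] = Σ_H E[X_H] = 105 · p^{4} = 105 · 1/16 = 105/16.
Numerically: E[X] ≈ 6.5625.

E[X] = 105 · (1/2)^{4} = 105/16 ≈ 6.5625.


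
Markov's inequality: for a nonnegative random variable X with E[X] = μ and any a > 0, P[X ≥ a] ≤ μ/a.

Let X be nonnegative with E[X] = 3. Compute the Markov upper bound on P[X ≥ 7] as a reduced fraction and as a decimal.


μ = E[X] = 3, a = 7.
Markov: P[X ≥ 7] ≤ μ/a = (3)/7 = 3/7.
Numerically: ≈ 0.428571.
(Since a = 7 > μ = 3.000000, the bound 3/7 is < 1 and informative.)

P[X ≥ 7] ≤ 3/7 ≈ 0.428571.


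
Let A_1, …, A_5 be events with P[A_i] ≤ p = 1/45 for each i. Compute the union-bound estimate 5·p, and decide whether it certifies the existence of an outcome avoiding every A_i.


Union bound: P[∪_{i=1}^{5} A_i] ≤ Σ_i P[A_i] ≤ 5·p = 5·(1/45) = 1/9.
Numerically: 1/9 ≈ 0.1111111.
Is 1/9 < 1? YES.
Since P[∪ A_i] ≤ 1/9 < 1, the complement has P[∩ A_i^c] ≥ 1 − 1/9 = 8/9 > 0, so some outcome avoids every A_i.

5·p = 1/9 ≈ 0.1111111; existence CERTIFIED by the union bound.


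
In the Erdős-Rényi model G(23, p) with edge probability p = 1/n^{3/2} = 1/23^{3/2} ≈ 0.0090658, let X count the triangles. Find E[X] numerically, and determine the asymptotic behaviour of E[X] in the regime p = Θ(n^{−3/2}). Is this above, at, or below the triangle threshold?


Number of potential triangles: C(23, 3) = 1771.
Each occurs with probability p³ ≈ (0.0090658)³ ≈ 7.4511746e-07.
By linearity: E[X] = C(23, 3)·p³ ≈ 1771 · 7.4511746e-07 ≈ 0.00132.
Since α = 3/2 > 1, p = c/n^{3/2} = o(1/n) is below the triangle threshold p ~ 1/n. Asymptotically E[X] ~ (c³/6)·n^{3(1−α)} = (1³/6)·n^{-1.5} → 0, so by Markov's inequality G has no triangles w.h.p.

E[X] ≈ 0.00132; in regime p = Θ(1/n^{3/2}) E[X] tends to 0 (below the triangle threshold p ~ 1/n).


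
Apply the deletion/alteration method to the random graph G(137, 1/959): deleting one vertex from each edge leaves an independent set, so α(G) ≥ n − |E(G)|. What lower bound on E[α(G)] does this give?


E[|E(G)|] = C(137, 2)·p = 9316 · (1/959) = 68/7.
E[α(G)] ≥ n − E[|E(G)|] = 137 − 68/7 = 891/7.
Numerically: ≈ 127.28571.
(This is only a lower bound; the true E[α(G)] may be larger.)

E[α(G)] ≥ 891/7 ≈ 127.28571.


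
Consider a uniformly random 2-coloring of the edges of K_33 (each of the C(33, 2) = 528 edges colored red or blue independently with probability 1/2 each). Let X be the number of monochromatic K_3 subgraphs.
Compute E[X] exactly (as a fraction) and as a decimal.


Let X = Σ_S X_S over the C(33, 3) = 5456 subsets S of size 3, where X_S = 1 if the K_3 on S is monochromatic.
For a fixed S, the K_3 on S has C(3, 2) = 3 edges. P[all 3 edges red] = (1/2)^3, and likewise for blue, so P[monochromatic] = 2·(1/2)^3 = 2^{1 − 3} = 1/4.
Summing: E[X] = C(33, 3) · 2^{1 − 3} = 5456 · 1/4 = 1364.
Numerically: E[X] ≈ 1364.00000.

E[X] = C(33,3)·2^(1−C(3,2)) = 1364 ≈ 1364.00000.


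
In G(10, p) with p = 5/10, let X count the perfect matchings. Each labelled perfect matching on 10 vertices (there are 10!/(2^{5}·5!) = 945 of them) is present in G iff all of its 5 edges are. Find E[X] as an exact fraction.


K_10 has 10!/(2^{5}·5!) = 945 labelled perfect matchings.
For each such perfect matching H, let X_H = 1 if all 5 edges of H are present in G. Then P[X_H = 1] = p^{5} = (1/2)^{5} = 1/32.
By linearity of expectation: E[X] = Σ_H E[X_H] = 945 · p^{5} = 945 · 1/32 = 945/32.
Numerically: E[X] ≈ 29.53.

E[X] = 945 · (1/2)^{5} = 945/32 ≈ 29.53.


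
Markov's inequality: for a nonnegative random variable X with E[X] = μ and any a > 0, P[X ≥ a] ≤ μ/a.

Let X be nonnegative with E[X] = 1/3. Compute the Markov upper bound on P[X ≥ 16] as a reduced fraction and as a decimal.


μ = E[X] = 1/3, a = 16.
Markov: P[X ≥ 16] ≤ μ/a = (1/3)/16 = 1/48.
Numerically: ≈ 0.0208.
(Since a = 16 > μ = 0.3333, the bound 1/48 is < 1 and informative.)

P[X ≥ 16] ≤ 1/48 ≈ 0.0208.


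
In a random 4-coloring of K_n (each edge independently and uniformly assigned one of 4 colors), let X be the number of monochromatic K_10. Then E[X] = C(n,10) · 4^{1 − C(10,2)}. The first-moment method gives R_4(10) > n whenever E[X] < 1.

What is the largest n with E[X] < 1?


We need C(n, 10) · 4^{1 − 45} < 1, i.e. C(n, 10) < 4^{45 − 1} = 309485009821345068724781056.
Check values of n near the boundary:
  n = 2017: C(2017, 10) = 300324964434452596180990448; 300324964434452596180990448 < 309485009821345068724781056? YES
  n = 2018: C(2018, 10) = 301820606687612220663963508; 301820606687612220663963508 < 309485009821345068724781056? YES
  n = 2019: C(2019, 10) = 303322949179835278009229628; 303322949179835278009229628 < 309485009821345068724781056? YES
  n = 2020: C(2020, 10) = 304832018578739931133653656; 304832018578739931133653656 < 309485009821345068724781056? YES
  n = 2021: C(2021, 10) = 306347841644770462864800616; 306347841644770462864800616 < 309485009821345068724781056? YES
  n = 2022: C(2022, 10) = 307870445231474093395937796; 307870445231474093395937796 < 309485009821345068724781056? YES
  n = 2023: C(2023, 10) = 309399856285778485315440716; 309399856285778485315440716 < 309485009821345068724781056? YES
  n = 2024: C(2024, 10) = 310936101848269937576192656; 310936101848269937576192656 < 309485009821345068724781056? NO
  n = 2025: C(2025, 10) = 312479209053472269772600560; 312479209053472269772600560 < 309485009821345068724781056? NO
The largest n with C(n, 10) < 309485009821345068724781056 is n = 2023 (where E[X] = 77349964071444621328860179/77371252455336267181195264 ≈ 0.9997). Hence R_4(10) > 2023, i.e. R_4(10) ≥ 2024.

Largest n = 2023; hence R_4(10) > 2023.


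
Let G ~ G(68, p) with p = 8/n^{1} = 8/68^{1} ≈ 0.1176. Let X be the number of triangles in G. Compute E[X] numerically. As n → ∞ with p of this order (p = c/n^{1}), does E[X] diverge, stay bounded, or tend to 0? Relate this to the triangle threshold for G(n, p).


Number of potential triangles: C(68, 3) = 50116.
Each occurs with probability p³ ≈ (0.1176)³ ≈ 1.628333e-03.
By linearity: E[X] = C(68, 3)·p³ ≈ 50116 · 1.628333e-03 ≈ 81.6055.
Here α = 1, so p = 8/n is exactly at the triangle threshold p ~ 1/n. Asymptotically E[X] → c³/6 = 8³/6 = 256/3 ≈ 85.3333, a bounded constant. In this regime the triangle count is asymptotically Poisson(c³/6).

E[X] ≈ 81.6055; in regime p = Θ(1/n^{1}) E[X] stays bounded (at the triangle threshold p ~ 1/n).
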